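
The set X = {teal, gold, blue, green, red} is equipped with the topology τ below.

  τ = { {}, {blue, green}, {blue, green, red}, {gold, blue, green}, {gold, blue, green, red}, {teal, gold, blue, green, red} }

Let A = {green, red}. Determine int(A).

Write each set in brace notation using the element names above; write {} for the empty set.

{}

open subsets of A: {}; so int(A) = {}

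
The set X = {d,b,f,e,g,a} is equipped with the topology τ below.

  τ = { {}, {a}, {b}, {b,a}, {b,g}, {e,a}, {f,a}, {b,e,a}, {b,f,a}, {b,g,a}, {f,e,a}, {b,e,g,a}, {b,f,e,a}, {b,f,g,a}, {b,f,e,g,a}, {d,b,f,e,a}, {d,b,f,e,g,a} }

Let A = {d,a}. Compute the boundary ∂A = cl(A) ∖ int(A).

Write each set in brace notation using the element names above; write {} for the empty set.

interior: largest open inside A is {a} (from {}, {a})
cl via duality: int({b,f,e,g}) = {b,g}, so X∖{b,g} = {d,f,e,a}
cl∖int = {d,f,e}

{d,f,e}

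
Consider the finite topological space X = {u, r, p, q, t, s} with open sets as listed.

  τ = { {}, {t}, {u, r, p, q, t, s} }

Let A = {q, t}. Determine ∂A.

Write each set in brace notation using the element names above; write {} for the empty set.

{u, r, p, q, s}

interior: largest open inside A is {t} (from {}, {t})
cl via duality: int({u, r, p, s}) = {}, so X∖{} = {u, r, p, q, t, s}
cl∖int = {u, r, p, q, s}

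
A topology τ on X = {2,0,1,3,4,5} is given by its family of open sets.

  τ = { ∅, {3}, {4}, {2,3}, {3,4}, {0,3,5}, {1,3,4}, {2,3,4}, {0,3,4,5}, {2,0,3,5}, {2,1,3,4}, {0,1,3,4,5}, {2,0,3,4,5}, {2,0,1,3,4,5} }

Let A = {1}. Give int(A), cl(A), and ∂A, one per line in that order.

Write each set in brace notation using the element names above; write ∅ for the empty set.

U open, U⊆A: ∅. int(A) = ⋃ = ∅
X∖A={2,0,3,4,5}, int(X∖A)={2,0,3,4,5}, hence cl(A)={1}
∂A: remove int from cl → {1}

int(A) = ∅
cl(A)  = {1}
∂A     = {1}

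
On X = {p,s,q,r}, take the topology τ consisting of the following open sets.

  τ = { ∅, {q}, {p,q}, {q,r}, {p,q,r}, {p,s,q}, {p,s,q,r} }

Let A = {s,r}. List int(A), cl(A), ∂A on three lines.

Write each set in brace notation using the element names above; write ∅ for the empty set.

int(A) = ∅
cl(A)  = {s,r}
∂A     = {s,r}

open subsets of A: ∅; so int(A) = ∅
closure: X∖int(X∖A) = X∖{p,q} = {s,r}
∂A = {s,r} minus ∅ = {s,r}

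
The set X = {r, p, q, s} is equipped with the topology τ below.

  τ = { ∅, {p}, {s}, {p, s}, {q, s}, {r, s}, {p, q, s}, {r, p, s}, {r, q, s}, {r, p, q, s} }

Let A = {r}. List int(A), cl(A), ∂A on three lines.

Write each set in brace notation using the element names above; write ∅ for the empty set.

U open, U⊆A: ∅. int(A) = ⋃ = ∅
X∖A={p, q, s}, int(X∖A)={p, q, s}, hence cl(A)={r}
∂A: remove int from cl → {r}

int(A) = ∅
cl(A)  = {r}
∂A     = {r}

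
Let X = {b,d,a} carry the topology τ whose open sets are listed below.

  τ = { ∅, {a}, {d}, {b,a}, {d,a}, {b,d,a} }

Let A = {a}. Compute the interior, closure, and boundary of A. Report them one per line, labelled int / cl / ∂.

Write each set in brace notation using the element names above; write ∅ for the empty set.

int(A) = {a}
cl(A)  = {b,a}
∂A     = {b}

U open, U⊆A: ∅, {a}. int(A) = ⋃ = {a}
X∖A={b,d}, int(X∖A)={d}, hence cl(A)={b,a}
∂A: remove int from cl → {b}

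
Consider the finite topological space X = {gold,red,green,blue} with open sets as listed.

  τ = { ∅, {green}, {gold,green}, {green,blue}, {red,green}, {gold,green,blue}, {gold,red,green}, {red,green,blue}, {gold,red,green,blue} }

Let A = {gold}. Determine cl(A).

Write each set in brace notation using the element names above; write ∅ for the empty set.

{gold}

closure: X∖int(X∖A) = X∖{red,green,blue} = {gold}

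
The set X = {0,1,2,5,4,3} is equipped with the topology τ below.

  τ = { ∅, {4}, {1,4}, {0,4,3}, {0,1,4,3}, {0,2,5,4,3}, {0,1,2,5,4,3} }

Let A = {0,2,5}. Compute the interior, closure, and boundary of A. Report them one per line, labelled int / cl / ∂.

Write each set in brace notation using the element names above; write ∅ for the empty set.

open subsets of A: ∅; so int(A) = ∅
closure: X∖int(X∖A) = X∖{1,4} = {0,2,5,3}
∂A = {0,2,5,3} minus ∅ = {0,2,5,3}

int(A) = ∅
cl(A)  = {0,2,5,3}
∂A     = {0,2,5,3}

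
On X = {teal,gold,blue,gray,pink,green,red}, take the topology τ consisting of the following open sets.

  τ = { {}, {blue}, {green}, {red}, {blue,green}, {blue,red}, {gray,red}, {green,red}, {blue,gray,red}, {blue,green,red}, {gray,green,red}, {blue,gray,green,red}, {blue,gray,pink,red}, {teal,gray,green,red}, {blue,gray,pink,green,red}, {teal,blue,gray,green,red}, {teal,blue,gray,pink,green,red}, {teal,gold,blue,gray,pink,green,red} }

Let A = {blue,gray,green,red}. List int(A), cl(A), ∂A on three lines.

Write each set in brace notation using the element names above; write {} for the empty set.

opens ⊆ A: {}, {green}, {red}, {blue}, {blue,green}, {green,red}, {blue,red}, {gray,red}, {blue,green,red}, {blue,gray,red}, {gray,green,red}, {blue,gray,green,red}; union → int = {blue,gray,green,red}
complement {teal,gold,pink}; its interior {}; cl(A) = X∖{} = {teal,gold,blue,gray,pink,green,red}
boundary = {teal,gold,blue,gray,pink,green,red} ∖ {blue,gray,green,red} = {teal,gold,pink}

int(A) = {blue,gray,green,red}
cl(A)  = {teal,gold,blue,gray,pink,green,red}
∂A     = {teal,gold,pink}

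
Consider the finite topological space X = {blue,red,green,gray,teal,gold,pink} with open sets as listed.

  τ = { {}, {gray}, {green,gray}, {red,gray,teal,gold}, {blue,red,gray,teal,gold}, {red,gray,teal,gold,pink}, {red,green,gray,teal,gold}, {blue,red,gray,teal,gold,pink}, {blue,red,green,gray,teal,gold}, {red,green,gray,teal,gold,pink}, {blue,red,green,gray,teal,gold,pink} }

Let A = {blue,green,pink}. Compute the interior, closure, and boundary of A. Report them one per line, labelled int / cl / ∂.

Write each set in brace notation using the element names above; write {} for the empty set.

int(A) = {}
cl(A)  = {blue,green,pink}
∂A     = {blue,green,pink}

open subsets of A: {}; so int(A) = {}
closure: X∖int(X∖A) = X∖{red,gray,teal,gold} = {blue,green,pink}
∂A = {blue,green,pink} minus {} = {blue,green,pink}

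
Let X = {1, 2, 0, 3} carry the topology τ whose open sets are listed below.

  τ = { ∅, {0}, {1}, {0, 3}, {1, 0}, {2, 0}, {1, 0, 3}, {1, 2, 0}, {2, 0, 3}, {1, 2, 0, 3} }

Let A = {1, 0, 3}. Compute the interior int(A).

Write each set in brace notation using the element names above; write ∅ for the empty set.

open subsets of A: ∅, {0}, {1}, {0, 3}, {1, 0}, {1, 0, 3}; so int(A) = {1, 0, 3}

{1, 0, 3}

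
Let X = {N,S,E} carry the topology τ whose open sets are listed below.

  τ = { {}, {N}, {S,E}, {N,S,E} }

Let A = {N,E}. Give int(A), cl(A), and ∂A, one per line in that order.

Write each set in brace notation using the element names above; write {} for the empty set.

int(A) = {N}
cl(A)  = {N,S,E}
∂A     = {S,E}

opens ⊆ A: {}, {N}; union → int = {N}
complement {S}; its interior {}; cl(A) = X∖{} = {N,S,E}
boundary = {N,S,E} ∖ {N} = {S,E}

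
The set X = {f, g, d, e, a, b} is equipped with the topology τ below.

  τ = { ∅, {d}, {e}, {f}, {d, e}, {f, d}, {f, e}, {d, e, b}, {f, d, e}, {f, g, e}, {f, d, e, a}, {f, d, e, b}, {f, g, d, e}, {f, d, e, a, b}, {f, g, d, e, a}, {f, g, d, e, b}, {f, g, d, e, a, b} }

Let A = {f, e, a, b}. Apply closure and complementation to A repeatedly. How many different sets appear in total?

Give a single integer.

8

X∖A={g, d}, int(X∖A)={d}, hence cl(A)={f, g, e, a, b}
Orbit (k=closure, c=complement):
  1. A     = {f, e, a, b}
  2. kA    = {f, g, e, a, b}
  3. cA    = {g, d}
  4. ckA   = {d}
  5. kcA   = {g, d, a, b}
  6. kckA  = {d, a, b}
  7. ckcA  = {f, e}
  8. ckckA = {f, g, e}
(closed under both — stop)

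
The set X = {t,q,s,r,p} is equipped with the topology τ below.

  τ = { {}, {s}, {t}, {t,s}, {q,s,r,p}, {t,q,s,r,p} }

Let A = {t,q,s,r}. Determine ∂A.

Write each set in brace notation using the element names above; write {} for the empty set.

opens ⊆ A: {}, {t}, {s}, {t,s}; union → int = {t,s}
complement {p}; its interior {}; cl(A) = X∖{} = {t,q,s,r,p}
boundary = {t,q,s,r,p} ∖ {t,s} = {q,r,p}

{q,r,p}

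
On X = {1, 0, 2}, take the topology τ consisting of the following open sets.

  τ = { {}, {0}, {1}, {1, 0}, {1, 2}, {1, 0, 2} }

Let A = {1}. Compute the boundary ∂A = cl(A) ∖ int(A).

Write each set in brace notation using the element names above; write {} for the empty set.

{2}

interior: largest open inside A is {1} (from {}, {1})
cl via duality: int({0, 2}) = {0}, so X∖{0} = {1, 2}
cl∖int = {2}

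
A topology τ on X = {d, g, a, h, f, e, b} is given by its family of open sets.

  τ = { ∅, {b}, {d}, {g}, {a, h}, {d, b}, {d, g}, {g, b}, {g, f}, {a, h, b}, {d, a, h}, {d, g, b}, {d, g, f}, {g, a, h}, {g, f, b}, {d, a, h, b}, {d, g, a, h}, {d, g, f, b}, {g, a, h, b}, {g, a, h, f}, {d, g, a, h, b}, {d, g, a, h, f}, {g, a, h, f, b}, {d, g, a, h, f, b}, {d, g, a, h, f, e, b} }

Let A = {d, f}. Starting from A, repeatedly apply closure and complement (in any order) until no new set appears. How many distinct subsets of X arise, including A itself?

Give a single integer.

8

cl via duality: int({g, a, h, e, b}) = {g, a, h, b}, so X∖{g, a, h, b} = {d, f, e}
Write k for closure, c for complement:
  1. A     = {d, f}
  2. kA    = {d, f, e}
  3. cA    = {g, a, h, e, b}
  4. ckA   = {g, a, h, b}
  5. kcA   = {g, a, h, f, e, b}
  6. ckcA  = {d}
  7. kckcA = {d, e}
  8. ckckcA = {g, a, h, f, b}
applying k or c yields no new set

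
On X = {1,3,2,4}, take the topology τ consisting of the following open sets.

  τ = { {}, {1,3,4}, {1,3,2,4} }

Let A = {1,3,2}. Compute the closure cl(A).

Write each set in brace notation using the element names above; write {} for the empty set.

cl via duality: int({4}) = {}, so X∖{} = {1,3,2,4}

{1,3,2,4}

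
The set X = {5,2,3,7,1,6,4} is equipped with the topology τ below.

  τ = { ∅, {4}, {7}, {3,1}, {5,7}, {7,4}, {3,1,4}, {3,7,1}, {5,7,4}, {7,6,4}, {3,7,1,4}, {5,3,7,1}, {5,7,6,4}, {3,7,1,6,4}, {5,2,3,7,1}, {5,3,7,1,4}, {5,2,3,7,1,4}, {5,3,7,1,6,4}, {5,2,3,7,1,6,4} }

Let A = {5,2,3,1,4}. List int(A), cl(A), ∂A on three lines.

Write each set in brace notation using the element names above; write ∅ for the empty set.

int(A) = {3,1,4}
cl(A)  = {5,2,3,1,6,4}
∂A     = {5,2,6}

opens ⊆ A: ∅, {4}, {3,1}, {3,1,4}; union → int = {3,1,4}
complement {7,6}; its interior {7}; cl(A) = X∖{7} = {5,2,3,1,6,4}
boundary = {5,2,3,1,6,4} ∖ {3,1,4} = {5,2,6}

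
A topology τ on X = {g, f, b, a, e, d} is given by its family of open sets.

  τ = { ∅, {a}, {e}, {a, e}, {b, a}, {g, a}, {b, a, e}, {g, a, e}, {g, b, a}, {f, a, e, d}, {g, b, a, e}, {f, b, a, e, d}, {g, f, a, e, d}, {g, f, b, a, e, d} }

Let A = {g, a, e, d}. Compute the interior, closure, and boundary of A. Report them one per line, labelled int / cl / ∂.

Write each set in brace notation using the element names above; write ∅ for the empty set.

open subsets of A: ∅, {e}, {a}, {a, e}, {g, a}, {g, a, e}; so int(A) = {g, a, e}
closure: X∖int(X∖A) = X∖∅ = {g, f, b, a, e, d}
∂A = {g, f, b, a, e, d} minus {g, a, e} = {f, b, d}

int(A) = {g, a, e}
cl(A)  = {g, f, b, a, e, d}
∂A     = {f, b, d}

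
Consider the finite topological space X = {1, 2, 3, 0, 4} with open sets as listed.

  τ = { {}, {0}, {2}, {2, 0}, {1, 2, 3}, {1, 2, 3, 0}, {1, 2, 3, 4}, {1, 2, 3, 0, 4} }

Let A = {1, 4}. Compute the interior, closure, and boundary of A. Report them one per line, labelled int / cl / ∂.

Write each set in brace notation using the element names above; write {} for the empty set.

int(A) = {}
cl(A)  = {1, 3, 4}
∂A     = {1, 3, 4}

U open, U⊆A: {}. int(A) = ⋃ = {}
X∖A={2, 3, 0}, int(X∖A)={2, 0}, hence cl(A)={1, 3, 4}
∂A: remove int from cl → {1, 3, 4}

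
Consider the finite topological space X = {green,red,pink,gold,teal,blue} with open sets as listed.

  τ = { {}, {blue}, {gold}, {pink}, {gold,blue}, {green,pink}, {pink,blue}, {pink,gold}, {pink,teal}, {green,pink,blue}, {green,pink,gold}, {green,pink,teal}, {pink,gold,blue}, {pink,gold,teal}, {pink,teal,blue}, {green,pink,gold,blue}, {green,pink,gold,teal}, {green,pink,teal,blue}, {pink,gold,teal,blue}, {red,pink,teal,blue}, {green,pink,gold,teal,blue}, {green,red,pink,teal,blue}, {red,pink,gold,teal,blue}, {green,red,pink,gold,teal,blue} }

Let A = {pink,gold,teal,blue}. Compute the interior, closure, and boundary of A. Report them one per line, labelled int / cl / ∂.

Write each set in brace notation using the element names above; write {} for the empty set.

interior: largest open inside A is {pink,gold,teal,blue} (from {}, {gold}, {pink}, {blue}, {pink,gold}, {gold,blue}, {pink,teal}, {pink,blue}, {pink,teal,blue}, {pink,gold,teal}, {pink,gold,blue}, {pink,gold,teal,blue})
cl via duality: int({green,red}) = {}, so X∖{} = {green,red,pink,gold,teal,blue}
cl∖int = {green,red}

int(A) = {pink,gold,teal,blue}
cl(A)  = {green,red,pink,gold,teal,blue}
∂A     = {green,red}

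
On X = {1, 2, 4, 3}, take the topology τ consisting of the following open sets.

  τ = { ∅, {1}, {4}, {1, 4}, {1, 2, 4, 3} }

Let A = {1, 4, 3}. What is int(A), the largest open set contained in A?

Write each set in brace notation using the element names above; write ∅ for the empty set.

{1, 4}

U open, U⊆A: ∅, {4}, {1}, {1, 4}. int(A) = ⋃ = {1, 4}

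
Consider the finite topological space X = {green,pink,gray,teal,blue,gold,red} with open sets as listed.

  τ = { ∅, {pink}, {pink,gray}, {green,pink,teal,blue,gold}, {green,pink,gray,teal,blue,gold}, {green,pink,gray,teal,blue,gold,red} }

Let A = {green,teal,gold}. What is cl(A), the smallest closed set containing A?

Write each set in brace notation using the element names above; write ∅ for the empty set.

{green,teal,blue,gold,red}

X∖A={pink,gray,blue,red}, int(X∖A)={pink,gray}, hence cl(A)={green,teal,blue,gold,red}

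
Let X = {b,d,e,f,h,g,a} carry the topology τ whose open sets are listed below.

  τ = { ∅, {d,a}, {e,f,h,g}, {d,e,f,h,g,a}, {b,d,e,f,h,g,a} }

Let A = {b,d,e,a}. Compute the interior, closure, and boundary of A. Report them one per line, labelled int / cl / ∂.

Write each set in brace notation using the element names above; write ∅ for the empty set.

interior: largest open inside A is {d,a} (from ∅, {d,a})
cl via duality: int({f,h,g}) = ∅, so X∖∅ = {b,d,e,f,h,g,a}
cl∖int = {b,e,f,h,g}

int(A) = {d,a}
cl(A)  = {b,d,e,f,h,g,a}
∂A     = {b,e,f,h,g}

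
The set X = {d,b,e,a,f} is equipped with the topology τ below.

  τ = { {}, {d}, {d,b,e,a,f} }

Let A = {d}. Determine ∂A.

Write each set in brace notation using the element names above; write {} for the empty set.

{b,e,a,f}

U open, U⊆A: {}, {d}. int(A) = ⋃ = {d}
X∖A={b,e,a,f}, int(X∖A)={}, hence cl(A)={d,b,e,a,f}
∂A: remove int from cl → {b,e,a,f}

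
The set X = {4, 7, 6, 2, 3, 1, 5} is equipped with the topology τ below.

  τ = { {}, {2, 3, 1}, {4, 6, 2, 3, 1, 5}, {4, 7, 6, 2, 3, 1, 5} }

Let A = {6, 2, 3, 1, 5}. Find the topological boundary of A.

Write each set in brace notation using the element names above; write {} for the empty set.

interior: largest open inside A is {2, 3, 1} (from {}, {2, 3, 1})
cl via duality: int({4, 7}) = {}, so X∖{} = {4, 7, 6, 2, 3, 1, 5}
cl∖int = {4, 7, 6, 5}

{4, 7, 6, 5}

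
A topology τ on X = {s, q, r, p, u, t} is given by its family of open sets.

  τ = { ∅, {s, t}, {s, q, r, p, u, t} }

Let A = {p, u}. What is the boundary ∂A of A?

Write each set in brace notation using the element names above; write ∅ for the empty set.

{q, r, p, u}

opens ⊆ A: ∅; union → int = ∅
complement {s, q, r, t}; its interior {s, t}; cl(A) = X∖{s, t} = {q, r, p, u}
boundary = {q, r, p, u} ∖ ∅ = {q, r, p, u}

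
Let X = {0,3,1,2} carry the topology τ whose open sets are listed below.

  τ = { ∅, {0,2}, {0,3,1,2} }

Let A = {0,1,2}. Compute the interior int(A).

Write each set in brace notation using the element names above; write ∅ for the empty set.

interior: largest open inside A is {0,2} (from ∅, {0,2})

{0,2}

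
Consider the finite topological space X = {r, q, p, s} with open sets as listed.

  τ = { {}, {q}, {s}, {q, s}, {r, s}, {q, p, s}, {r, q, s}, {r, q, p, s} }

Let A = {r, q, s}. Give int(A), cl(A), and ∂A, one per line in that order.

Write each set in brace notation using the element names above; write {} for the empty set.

U open, U⊆A: {}, {q}, {s}, {q, s}, {r, s}, {r, q, s}. int(A) = ⋃ = {r, q, s}
X∖A={p}, int(X∖A)={}, hence cl(A)={r, q, p, s}
∂A: remove int from cl → {p}

int(A) = {r, q, s}
cl(A)  = {r, q, p, s}
∂A     = {p}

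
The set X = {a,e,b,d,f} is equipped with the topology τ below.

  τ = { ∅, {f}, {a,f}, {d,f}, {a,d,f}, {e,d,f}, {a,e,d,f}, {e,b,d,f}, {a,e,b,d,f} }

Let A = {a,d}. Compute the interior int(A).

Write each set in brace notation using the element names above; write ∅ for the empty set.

U open, U⊆A: ∅. int(A) = ⋃ = ∅

∅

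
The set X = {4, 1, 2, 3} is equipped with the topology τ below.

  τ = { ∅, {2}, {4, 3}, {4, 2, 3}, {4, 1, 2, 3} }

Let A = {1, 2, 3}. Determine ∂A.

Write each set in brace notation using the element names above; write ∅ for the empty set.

open subsets of A: ∅, {2}; so int(A) = {2}
closure: X∖int(X∖A) = X∖∅ = {4, 1, 2, 3}
∂A = {4, 1, 2, 3} minus {2} = {4, 1, 3}

{4, 1, 3}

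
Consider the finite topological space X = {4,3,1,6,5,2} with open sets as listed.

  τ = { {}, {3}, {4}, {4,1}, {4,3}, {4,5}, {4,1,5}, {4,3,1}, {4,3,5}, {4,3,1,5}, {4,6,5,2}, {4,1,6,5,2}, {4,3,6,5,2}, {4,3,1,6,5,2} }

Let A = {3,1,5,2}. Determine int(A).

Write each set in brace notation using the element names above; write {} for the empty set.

{3}

open subsets of A: {}, {3}; so int(A) = {3}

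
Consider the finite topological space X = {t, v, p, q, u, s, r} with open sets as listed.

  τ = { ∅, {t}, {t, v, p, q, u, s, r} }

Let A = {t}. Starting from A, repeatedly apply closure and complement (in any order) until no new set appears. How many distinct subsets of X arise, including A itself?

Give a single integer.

4

cl via duality: int({v, p, q, u, s, r}) = ∅, so X∖∅ = {t, v, p, q, u, s, r}
Write k for closure, c for complement:
  1. A     = {t}
  2. kA    = {t, v, p, q, u, s, r}
  3. cA    = {v, p, q, u, s, r}
  4. ckA   = ∅
applying k or c yields no new set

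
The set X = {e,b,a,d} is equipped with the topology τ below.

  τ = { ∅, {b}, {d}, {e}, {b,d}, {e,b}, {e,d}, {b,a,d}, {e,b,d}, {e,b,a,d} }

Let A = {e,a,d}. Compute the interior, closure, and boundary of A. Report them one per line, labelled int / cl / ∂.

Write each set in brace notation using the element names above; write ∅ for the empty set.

int(A) = {e,d}
cl(A)  = {e,a,d}
∂A     = {a}

interior: largest open inside A is {e,d} (from ∅, {e}, {d}, {e,d})
cl via duality: int({b}) = {b}, so X∖{b} = {e,a,d}
cl∖int = {a}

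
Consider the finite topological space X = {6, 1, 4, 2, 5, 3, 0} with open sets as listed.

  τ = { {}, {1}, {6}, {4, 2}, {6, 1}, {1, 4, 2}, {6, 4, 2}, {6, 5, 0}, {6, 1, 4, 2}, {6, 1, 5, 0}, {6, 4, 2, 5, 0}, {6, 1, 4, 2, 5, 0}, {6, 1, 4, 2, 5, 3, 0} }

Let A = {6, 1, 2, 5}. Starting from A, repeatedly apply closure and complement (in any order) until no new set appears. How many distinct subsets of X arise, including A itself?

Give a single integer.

X∖A={4, 3, 0}, int(X∖A)={}, hence cl(A)={6, 1, 4, 2, 5, 3, 0}
Orbit (k=closure, c=complement):
  1. A     = {6, 1, 2, 5}
  2. kA    = {6, 1, 4, 2, 5, 3, 0}
  3. cA    = {4, 3, 0}
  4. ckA   = {}
  5. kcA   = {4, 2, 5, 3, 0}
  6. ckcA  = {6, 1}
  7. kckcA = {6, 1, 5, 3, 0}
  8. ckckcA = {4, 2}
  9. kckckcA = {4, 2, 3}
  10. ckckckcA = {6, 1, 5, 0}
(closed under both — stop)

10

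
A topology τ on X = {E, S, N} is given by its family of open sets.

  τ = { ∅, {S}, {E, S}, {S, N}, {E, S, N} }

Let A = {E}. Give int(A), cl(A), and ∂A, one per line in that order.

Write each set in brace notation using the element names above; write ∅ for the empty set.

int(A) = ∅
cl(A)  = {E}
∂A     = {E}

interior: largest open inside A is ∅ (from ∅)
cl via duality: int({S, N}) = {S, N}, so X∖{S, N} = {E}
cl∖int = {E}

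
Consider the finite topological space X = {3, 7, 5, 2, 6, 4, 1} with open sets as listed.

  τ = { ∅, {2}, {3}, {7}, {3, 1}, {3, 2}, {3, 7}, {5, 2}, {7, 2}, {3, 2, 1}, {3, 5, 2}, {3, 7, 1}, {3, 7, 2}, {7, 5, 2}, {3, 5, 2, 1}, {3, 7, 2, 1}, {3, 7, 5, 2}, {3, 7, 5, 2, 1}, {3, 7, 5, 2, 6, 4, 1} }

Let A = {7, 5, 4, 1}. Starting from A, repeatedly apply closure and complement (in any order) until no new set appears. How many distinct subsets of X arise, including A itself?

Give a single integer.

complement {3, 2, 6}; its interior {3, 2}; cl(A) = X∖{3, 2} = {7, 5, 6, 4, 1}
With k = closure, c = complement:
  1. A     = {7, 5, 4, 1}
  2. kA    = {7, 5, 6, 4, 1}
  3. cA    = {3, 2, 6}
  4. ckA   = {3, 2}
  5. kcA   = {3, 5, 2, 6, 4, 1}
  6. ckcA  = {7}
  7. kckcA = {7, 6, 4}
  8. ckckcA = {3, 5, 2, 1}
k, c of each give nothing new

8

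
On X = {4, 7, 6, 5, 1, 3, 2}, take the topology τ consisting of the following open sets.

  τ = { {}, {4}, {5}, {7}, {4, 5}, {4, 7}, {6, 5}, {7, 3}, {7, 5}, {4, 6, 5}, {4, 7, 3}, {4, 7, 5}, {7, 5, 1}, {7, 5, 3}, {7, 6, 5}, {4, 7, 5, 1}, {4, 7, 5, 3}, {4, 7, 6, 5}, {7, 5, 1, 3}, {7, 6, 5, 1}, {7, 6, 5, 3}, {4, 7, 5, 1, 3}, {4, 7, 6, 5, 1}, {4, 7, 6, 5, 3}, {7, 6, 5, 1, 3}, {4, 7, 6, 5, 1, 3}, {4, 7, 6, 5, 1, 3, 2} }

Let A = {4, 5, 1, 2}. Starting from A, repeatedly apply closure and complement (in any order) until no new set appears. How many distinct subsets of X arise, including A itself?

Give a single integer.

complement {7, 6, 3}; its interior {7, 3}; cl(A) = X∖{7, 3} = {4, 6, 5, 1, 2}
With k = closure, c = complement:
  1. A     = {4, 5, 1, 2}
  2. kA    = {4, 6, 5, 1, 2}
  3. cA    = {7, 6, 3}
  4. ckA   = {7, 3}
  5. kcA   = {7, 6, 1, 3, 2}
  6. kckA  = {7, 1, 3, 2}
  7. ckcA  = {4, 5}
  8. ckckA = {4, 6, 5}
k, c of each give nothing new

8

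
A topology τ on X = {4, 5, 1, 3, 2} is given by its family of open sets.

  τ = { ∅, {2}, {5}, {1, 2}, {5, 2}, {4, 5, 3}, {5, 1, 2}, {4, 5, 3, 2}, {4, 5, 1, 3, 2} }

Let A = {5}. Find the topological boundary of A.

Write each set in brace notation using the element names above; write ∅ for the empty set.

{4, 3}

open subsets of A: ∅, {5}; so int(A) = {5}
closure: X∖int(X∖A) = X∖{1, 2} = {4, 5, 3}
∂A = {4, 5, 3} minus {5} = {4, 3}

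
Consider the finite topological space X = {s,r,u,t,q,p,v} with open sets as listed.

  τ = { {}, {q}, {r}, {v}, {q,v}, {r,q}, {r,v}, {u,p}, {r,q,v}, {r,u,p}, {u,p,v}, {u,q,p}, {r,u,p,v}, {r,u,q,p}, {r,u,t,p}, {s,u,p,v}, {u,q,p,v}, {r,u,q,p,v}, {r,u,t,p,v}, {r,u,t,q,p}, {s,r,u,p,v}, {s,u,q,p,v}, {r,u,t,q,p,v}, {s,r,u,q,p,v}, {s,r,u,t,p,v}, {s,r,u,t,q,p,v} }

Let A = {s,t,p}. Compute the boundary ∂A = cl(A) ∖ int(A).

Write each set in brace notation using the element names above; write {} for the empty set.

{s,u,t,p}

interior: largest open inside A is {} (from {})
cl via duality: int({r,u,q,v}) = {r,q,v}, so X∖{r,q,v} = {s,u,t,p}
cl∖int = {s,u,t,p}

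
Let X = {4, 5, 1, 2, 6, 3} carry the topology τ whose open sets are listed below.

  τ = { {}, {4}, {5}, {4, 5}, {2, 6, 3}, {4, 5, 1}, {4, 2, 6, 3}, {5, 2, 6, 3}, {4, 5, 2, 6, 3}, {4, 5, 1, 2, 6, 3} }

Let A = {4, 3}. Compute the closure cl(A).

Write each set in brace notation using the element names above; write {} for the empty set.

{4, 1, 2, 6, 3}

complement {5, 1, 2, 6}; its interior {5}; cl(A) = X∖{5} = {4, 1, 2, 6, 3}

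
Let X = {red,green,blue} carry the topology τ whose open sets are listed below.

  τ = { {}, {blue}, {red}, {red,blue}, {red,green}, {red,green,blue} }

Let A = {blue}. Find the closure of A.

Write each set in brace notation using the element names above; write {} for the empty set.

complement {red,green}; its interior {red,green}; cl(A) = X∖{red,green} = {blue}

{blue}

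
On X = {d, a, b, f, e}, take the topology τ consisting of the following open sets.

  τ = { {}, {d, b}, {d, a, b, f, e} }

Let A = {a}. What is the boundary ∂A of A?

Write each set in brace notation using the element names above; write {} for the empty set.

open subsets of A: {}; so int(A) = {}
closure: X∖int(X∖A) = X∖{d, b} = {a, f, e}
∂A = {a, f, e} minus {} = {a, f, e}

{a, f, e}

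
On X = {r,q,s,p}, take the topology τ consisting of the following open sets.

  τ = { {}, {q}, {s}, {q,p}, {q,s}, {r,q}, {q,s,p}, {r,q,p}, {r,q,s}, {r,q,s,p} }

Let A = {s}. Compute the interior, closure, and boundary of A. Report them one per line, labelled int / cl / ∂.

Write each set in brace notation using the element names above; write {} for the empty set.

U open, U⊆A: {}, {s}. int(A) = ⋃ = {s}
X∖A={r,q,p}, int(X∖A)={r,q,p}, hence cl(A)={s}
∂A: remove int from cl → {}

int(A) = {s}
cl(A)  = {s}
∂A     = {}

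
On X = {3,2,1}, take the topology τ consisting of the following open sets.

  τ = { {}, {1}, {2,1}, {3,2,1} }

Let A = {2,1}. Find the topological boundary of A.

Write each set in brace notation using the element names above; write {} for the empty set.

interior: largest open inside A is {2,1} (from {}, {1}, {2,1})
cl via duality: int({3}) = {}, so X∖{} = {3,2,1}
cl∖int = {3}

{3}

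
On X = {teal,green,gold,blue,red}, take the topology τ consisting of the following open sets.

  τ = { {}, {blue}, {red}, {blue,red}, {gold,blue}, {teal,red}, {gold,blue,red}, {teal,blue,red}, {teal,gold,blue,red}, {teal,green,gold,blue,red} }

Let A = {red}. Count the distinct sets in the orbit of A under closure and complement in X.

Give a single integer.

X∖A={teal,green,gold,blue}, int(X∖A)={gold,blue}, hence cl(A)={teal,green,red}
Orbit (k=closure, c=complement):
  1. A     = {red}
  2. kA    = {teal,green,red}
  3. cA    = {teal,green,gold,blue}
  4. ckA   = {gold,blue}
  5. kckA  = {green,gold,blue}
  6. ckckA = {teal,red}
(closed under both — stop)

6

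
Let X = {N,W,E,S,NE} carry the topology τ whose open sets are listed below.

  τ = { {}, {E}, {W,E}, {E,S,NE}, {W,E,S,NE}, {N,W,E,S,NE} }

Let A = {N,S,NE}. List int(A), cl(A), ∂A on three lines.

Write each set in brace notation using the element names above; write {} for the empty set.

int(A) = {}
cl(A)  = {N,S,NE}
∂A     = {N,S,NE}

open subsets of A: {}; so int(A) = {}
closure: X∖int(X∖A) = X∖{W,E} = {N,S,NE}
∂A = {N,S,NE} minus {} = {N,S,NE}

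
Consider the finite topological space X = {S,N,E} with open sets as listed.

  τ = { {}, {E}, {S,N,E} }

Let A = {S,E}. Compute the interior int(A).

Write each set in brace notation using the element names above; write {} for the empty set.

U open, U⊆A: {}, {E}. int(A) = ⋃ = {E}

{E}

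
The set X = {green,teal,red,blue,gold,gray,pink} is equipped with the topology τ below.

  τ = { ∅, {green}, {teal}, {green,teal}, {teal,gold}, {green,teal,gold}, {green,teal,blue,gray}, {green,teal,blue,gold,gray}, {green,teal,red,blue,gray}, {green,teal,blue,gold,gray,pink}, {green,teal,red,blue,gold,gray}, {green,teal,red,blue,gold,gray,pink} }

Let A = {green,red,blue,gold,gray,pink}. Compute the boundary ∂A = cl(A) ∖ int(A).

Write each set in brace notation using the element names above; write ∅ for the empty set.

{red,blue,gold,gray,pink}

U open, U⊆A: ∅, {green}. int(A) = ⋃ = {green}
X∖A={teal}, int(X∖A)={teal}, hence cl(A)={green,red,blue,gold,gray,pink}
∂A: remove int from cl → {red,blue,gold,gray,pink}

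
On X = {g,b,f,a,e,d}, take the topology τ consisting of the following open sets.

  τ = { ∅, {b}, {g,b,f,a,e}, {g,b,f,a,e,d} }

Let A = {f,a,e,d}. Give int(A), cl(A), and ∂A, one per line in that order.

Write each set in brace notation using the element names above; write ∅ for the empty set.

opens ⊆ A: ∅; union → int = ∅
complement {g,b}; its interior {b}; cl(A) = X∖{b} = {g,f,a,e,d}
boundary = {g,f,a,e,d} ∖ ∅ = {g,f,a,e,d}

int(A) = ∅
cl(A)  = {g,f,a,e,d}
∂A     = {g,f,a,e,d}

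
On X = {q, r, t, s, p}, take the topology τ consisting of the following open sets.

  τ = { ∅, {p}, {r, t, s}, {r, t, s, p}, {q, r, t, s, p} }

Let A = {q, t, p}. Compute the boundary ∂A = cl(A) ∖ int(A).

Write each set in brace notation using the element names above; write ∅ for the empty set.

{q, r, t, s}

opens ⊆ A: ∅, {p}; union → int = {p}
complement {r, s}; its interior ∅; cl(A) = X∖∅ = {q, r, t, s, p}
boundary = {q, r, t, s, p} ∖ {p} = {q, r, t, s}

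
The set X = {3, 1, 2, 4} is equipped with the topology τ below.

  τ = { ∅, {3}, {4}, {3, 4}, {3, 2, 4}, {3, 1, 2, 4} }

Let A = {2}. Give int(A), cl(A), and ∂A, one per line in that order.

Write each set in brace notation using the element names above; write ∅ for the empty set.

int(A) = ∅
cl(A)  = {1, 2}
∂A     = {1, 2}

open subsets of A: ∅; so int(A) = ∅
closure: X∖int(X∖A) = X∖{3, 4} = {1, 2}
∂A = {1, 2} minus ∅ = {1, 2}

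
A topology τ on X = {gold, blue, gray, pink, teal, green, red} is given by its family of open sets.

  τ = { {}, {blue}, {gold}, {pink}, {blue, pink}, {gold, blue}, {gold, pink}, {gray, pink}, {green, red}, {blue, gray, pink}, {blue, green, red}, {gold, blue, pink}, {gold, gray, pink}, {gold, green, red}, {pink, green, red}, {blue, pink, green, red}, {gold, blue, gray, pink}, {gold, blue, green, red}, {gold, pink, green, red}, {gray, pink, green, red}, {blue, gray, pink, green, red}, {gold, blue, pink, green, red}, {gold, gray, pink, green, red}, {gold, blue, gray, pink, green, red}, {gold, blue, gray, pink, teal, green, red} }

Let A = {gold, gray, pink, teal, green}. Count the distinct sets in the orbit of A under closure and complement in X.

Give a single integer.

10

X∖A={blue, red}, int(X∖A)={blue}, hence cl(A)={gold, gray, pink, teal, green, red}
Orbit (k=closure, c=complement):
  1. A     = {gold, gray, pink, teal, green}
  2. kA    = {gold, gray, pink, teal, green, red}
  3. cA    = {blue, red}
  4. ckA   = {blue}
  5. kcA   = {blue, teal, green, red}
  6. kckA  = {blue, teal}
  7. ckcA  = {gold, gray, pink}
  8. ckckA = {gold, gray, pink, green, red}
  9. kckcA = {gold, gray, pink, teal}
  10. ckckcA = {blue, green, red}
(closed under both — stop)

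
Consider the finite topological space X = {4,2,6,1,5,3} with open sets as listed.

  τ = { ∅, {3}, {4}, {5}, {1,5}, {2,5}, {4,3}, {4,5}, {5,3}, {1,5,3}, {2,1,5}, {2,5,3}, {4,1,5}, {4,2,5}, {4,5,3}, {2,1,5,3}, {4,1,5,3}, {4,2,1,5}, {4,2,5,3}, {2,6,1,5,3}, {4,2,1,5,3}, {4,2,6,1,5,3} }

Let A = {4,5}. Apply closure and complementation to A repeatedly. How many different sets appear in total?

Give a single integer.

6

cl via duality: int({2,6,1,3}) = {3}, so X∖{3} = {4,2,6,1,5}
Write k for closure, c for complement:
  1. A     = {4,5}
  2. kA    = {4,2,6,1,5}
  3. cA    = {2,6,1,3}
  4. ckA   = {3}
  5. kckA  = {6,3}
  6. ckckA = {4,2,1,5}
applying k or c yields no new set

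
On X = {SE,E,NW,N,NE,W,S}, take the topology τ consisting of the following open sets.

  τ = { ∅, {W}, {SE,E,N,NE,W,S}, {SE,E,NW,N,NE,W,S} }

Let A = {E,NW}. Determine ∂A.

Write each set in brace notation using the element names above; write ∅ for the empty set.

{SE,E,NW,N,NE,S}

U open, U⊆A: ∅. int(A) = ⋃ = ∅
X∖A={SE,N,NE,W,S}, int(X∖A)={W}, hence cl(A)={SE,E,NW,N,NE,S}
∂A: remove int from cl → {SE,E,NW,N,NE,S}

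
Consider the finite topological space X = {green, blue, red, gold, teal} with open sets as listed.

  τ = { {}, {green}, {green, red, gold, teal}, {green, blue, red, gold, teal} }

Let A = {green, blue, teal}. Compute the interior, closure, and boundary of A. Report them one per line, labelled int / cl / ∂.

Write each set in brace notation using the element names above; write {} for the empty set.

opens ⊆ A: {}, {green}; union → int = {green}
complement {red, gold}; its interior {}; cl(A) = X∖{} = {green, blue, red, gold, teal}
boundary = {green, blue, red, gold, teal} ∖ {green} = {blue, red, gold, teal}

int(A) = {green}
cl(A)  = {green, blue, red, gold, teal}
∂A     = {blue, red, gold, teal}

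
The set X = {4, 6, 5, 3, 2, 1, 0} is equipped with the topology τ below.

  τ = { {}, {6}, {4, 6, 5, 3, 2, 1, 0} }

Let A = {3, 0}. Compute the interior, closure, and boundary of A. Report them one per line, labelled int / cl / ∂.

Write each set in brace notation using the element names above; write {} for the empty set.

int(A) = {}
cl(A)  = {4, 5, 3, 2, 1, 0}
∂A     = {4, 5, 3, 2, 1, 0}

interior: largest open inside A is {} (from {})
cl via duality: int({4, 6, 5, 2, 1}) = {6}, so X∖{6} = {4, 5, 3, 2, 1, 0}
cl∖int = {4, 5, 3, 2, 1, 0}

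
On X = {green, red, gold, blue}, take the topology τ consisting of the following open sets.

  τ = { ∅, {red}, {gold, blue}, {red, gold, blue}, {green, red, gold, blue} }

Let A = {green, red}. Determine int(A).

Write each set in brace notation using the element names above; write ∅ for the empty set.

{red}

open subsets of A: ∅, {red}; so int(A) = {red}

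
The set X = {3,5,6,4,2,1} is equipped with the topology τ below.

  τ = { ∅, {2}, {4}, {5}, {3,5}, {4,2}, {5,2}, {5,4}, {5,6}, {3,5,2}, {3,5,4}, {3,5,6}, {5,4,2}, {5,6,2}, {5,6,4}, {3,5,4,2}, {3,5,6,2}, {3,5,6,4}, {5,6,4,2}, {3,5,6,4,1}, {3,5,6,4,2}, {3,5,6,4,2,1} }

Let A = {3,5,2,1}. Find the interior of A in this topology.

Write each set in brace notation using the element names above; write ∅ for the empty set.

opens ⊆ A: ∅, {2}, {5}, {3,5}, {5,2}, {3,5,2}; union → int = {3,5,2}

{3,5,2}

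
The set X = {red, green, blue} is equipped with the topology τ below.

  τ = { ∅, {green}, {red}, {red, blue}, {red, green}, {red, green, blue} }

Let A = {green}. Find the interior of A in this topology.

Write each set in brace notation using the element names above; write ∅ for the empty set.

opens ⊆ A: ∅, {green}; union → int = {green}

{green}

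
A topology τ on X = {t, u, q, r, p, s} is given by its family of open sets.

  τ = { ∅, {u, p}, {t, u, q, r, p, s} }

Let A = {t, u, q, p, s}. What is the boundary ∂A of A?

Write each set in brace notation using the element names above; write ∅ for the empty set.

{t, q, r, s}

U open, U⊆A: ∅, {u, p}. int(A) = ⋃ = {u, p}
X∖A={r}, int(X∖A)=∅, hence cl(A)={t, u, q, r, p, s}
∂A: remove int from cl → {t, q, r, s}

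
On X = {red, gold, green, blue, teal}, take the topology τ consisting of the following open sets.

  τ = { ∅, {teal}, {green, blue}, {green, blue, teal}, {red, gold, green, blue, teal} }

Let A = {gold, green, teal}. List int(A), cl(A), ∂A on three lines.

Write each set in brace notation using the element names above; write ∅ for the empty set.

int(A) = {teal}
cl(A)  = {red, gold, green, blue, teal}
∂A     = {red, gold, green, blue}

interior: largest open inside A is {teal} (from ∅, {teal})
cl via duality: int({red, blue}) = ∅, so X∖∅ = {red, gold, green, blue, teal}
cl∖int = {red, gold, green, blue}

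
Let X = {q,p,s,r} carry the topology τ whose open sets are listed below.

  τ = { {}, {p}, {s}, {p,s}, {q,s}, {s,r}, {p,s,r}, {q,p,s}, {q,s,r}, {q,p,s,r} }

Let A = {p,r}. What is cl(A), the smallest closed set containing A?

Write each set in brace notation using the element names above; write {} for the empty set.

{p,r}

cl via duality: int({q,s}) = {q,s}, so X∖{q,s} = {p,r}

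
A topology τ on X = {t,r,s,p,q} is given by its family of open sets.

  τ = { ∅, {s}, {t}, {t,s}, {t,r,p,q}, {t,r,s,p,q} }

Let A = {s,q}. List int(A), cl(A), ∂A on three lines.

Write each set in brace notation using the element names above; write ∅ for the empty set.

int(A) = {s}
cl(A)  = {r,s,p,q}
∂A     = {r,p,q}

opens ⊆ A: ∅, {s}; union → int = {s}
complement {t,r,p}; its interior {t}; cl(A) = X∖{t} = {r,s,p,q}
boundary = {r,s,p,q} ∖ {s} = {r,p,q}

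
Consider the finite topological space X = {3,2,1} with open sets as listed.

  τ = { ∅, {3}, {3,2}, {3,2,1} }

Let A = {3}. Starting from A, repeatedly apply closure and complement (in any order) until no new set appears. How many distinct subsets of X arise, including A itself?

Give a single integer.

closure: X∖int(X∖A) = X∖∅ = {3,2,1}
Let k=closure and c=complement:
  1. A     = {3}
  2. kA    = {3,2,1}
  3. cA    = {2,1}
  4. ckA   = ∅
— saturated at 4

4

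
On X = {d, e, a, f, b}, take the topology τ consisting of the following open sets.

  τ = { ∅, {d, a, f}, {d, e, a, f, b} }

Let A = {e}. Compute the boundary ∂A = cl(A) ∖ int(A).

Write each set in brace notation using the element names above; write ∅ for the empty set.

U open, U⊆A: ∅. int(A) = ⋃ = ∅
X∖A={d, a, f, b}, int(X∖A)={d, a, f}, hence cl(A)={e, b}
∂A: remove int from cl → {e, b}

{e, b}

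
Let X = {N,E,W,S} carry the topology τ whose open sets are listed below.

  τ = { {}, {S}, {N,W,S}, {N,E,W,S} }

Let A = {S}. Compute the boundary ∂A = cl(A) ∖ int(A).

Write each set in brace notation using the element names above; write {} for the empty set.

U open, U⊆A: {}, {S}. int(A) = ⋃ = {S}
X∖A={N,E,W}, int(X∖A)={}, hence cl(A)={N,E,W,S}
∂A: remove int from cl → {N,E,W}

{N,E,W}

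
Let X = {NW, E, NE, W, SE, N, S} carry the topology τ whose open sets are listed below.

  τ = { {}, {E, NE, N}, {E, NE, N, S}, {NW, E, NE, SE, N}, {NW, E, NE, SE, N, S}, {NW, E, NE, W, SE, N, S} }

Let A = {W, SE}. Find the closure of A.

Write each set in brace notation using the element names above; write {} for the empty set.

X∖A={NW, E, NE, N, S}, int(X∖A)={E, NE, N, S}, hence cl(A)={NW, W, SE}

{NW, W, SE}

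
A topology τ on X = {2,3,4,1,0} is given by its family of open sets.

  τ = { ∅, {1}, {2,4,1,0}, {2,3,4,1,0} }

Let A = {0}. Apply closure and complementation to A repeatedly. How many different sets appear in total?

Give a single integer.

closure: X∖int(X∖A) = X∖{1} = {2,3,4,0}
Let k=closure and c=complement:
  1. A     = {0}
  2. kA    = {2,3,4,0}
  3. cA    = {2,3,4,1}
  4. ckA   = {1}
  5. kcA   = {2,3,4,1,0}
  6. ckcA  = ∅
— saturated at 6

6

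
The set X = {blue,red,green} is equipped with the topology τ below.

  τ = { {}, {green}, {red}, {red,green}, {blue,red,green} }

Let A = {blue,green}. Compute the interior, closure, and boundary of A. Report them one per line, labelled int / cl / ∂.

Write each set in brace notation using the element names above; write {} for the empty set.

open subsets of A: {}, {green}; so int(A) = {green}
closure: X∖int(X∖A) = X∖{red} = {blue,green}
∂A = {blue,green} minus {green} = {blue}

int(A) = {green}
cl(A)  = {blue,green}
∂A     = {blue}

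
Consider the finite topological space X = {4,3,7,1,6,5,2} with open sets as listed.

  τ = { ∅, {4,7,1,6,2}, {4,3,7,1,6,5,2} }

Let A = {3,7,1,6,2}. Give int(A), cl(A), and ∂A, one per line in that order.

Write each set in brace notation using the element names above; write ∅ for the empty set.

int(A) = ∅
cl(A)  = {4,3,7,1,6,5,2}
∂A     = {4,3,7,1,6,5,2}

opens ⊆ A: ∅; union → int = ∅
complement {4,5}; its interior ∅; cl(A) = X∖∅ = {4,3,7,1,6,5,2}
boundary = {4,3,7,1,6,5,2} ∖ ∅ = {4,3,7,1,6,5,2}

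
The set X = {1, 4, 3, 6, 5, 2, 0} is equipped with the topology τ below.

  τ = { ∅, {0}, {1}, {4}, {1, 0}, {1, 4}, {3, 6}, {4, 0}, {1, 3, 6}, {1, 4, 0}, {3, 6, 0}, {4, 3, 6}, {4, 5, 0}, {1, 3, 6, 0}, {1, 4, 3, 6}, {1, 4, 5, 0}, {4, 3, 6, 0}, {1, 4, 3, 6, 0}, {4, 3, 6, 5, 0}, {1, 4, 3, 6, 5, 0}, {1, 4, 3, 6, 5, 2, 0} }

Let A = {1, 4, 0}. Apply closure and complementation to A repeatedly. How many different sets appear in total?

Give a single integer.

6

cl via duality: int({3, 6, 5, 2}) = {3, 6}, so X∖{3, 6} = {1, 4, 5, 2, 0}
Write k for closure, c for complement:
  1. A     = {1, 4, 0}
  2. kA    = {1, 4, 5, 2, 0}
  3. cA    = {3, 6, 5, 2}
  4. ckA   = {3, 6}
  5. kckA  = {3, 6, 2}
  6. ckckA = {1, 4, 5, 0}
applying k or c yields no new set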